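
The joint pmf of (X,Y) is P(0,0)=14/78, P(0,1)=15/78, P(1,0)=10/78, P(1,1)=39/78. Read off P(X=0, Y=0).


Read from table: P(X=0, Y=0) = 14/78 = 7/39

7/39


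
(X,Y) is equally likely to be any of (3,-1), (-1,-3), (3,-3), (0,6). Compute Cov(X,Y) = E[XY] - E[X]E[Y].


E[X]=5/4, E[Y]=-1/4, E[XY]=-9/4
Cov(X,Y) = E[XY] - E[X]E[Y] = -9/4 - 5/4*-1/4 = -31/16

-31/16


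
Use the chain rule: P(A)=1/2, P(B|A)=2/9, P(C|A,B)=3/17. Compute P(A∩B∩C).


P(A∩B∩C) = P(A) * P(B|A) * P(C|A∩B)
= 1/2 * 2/9 * 3/17
= 1/9 * 3/17 = 1/51

1/51


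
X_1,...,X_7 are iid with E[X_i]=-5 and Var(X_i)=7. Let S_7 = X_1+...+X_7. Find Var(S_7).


By independence, Var(S_n) = n*Var(X_1) = 7*7 = 49

49


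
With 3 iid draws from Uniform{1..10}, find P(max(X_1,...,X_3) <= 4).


P(max <= 4) = P(all X_i <= 4) = (P(X_1 <= 4))^3
= (4/10)^3 = (2/5)^3 = 8/125

8/125


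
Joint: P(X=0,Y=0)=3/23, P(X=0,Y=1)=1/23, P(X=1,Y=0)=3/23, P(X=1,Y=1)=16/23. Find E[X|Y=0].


P(Y=0) = 6/23
E[X|Y=0] = (0*3 + 1*3)/6 = 3/6 = 1/2

1/2


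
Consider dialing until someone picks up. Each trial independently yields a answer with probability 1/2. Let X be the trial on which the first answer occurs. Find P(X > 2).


P(X > 2) = P(first 2 trials all fail) = (1-p)^2 = (1/2)^2 = 1/4

1/4


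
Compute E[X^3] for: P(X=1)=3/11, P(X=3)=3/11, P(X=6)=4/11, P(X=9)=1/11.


E[X^3] = sum(x^3 * P(x))
= 1*3/11 + 27*3/11 + 216*4/11 + 729*1/11
= 1677/11

1677/11


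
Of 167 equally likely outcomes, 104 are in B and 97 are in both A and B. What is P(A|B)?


P(A|B) = P(A∩B)/P(B) = (97/167)/(104/167) = 97/104

97/104


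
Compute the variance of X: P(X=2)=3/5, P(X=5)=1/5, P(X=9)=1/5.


E[X] = 4, E[X^2] = 118/5
Var(X) = E[X^2] - (E[X])^2 = 118/5 - (4)^2 = 38/5

38/5


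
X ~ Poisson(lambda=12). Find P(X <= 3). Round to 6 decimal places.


P(X<=3) = e^(-12)*12^0/0! + e^(-12)*12^1/1! + e^(-12)*12^2/2! + e^(-12)*12^3/3!
≈ 0.0000061442 + 0.0000737305 + 0.0004423833 + 0.0017695332
= 0.0022917912
≈ 0.002292

0.002292


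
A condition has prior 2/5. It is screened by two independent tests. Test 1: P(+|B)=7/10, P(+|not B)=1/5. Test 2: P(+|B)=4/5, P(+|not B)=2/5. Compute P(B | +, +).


After test 1: P(+) = 7/10*2/5 + 1/5*3/5 = 2/5
P(B|+) = (7/25)/(2/5) = 7/10
After test 2 (use post1 as new prior): P(+) = 4/5*7/10 + 2/5*3/10 = 17/25
P(B|+,+) = (14/25)/(17/25) = 14/17

14/17


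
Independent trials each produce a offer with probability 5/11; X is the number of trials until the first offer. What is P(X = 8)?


P(X=8) = (1-p)^7 * p = (6/11)^7 * 5/11
= 279936/19487171 * 5/11 = 1399680/214358881

1399680/214358881


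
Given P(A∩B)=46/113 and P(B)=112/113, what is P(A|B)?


P(A|B) = P(A∩B)/P(B) = (46/113)/(112/113) = 46/112 = 23/56

23/56


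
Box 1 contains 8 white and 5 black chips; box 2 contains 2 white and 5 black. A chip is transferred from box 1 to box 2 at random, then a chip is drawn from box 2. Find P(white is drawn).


P(transfer white) = 8/13; P(transfer black) = 5/13
If white transferred: Urn II has 3 white of 8, so P(white|white moved) = 3/8
If black transferred: Urn II has 2 white of 8, so P(white|black moved) = 1/4
By total probability: P(white) = 8/13*3/8 + 5/13*1/4 = 17/52

17/52


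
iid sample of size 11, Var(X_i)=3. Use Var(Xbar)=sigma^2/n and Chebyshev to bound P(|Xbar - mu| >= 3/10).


Var(Xbar) = Var(X)/n = 3/11
Chebyshev: P(|Xbar-mu| >= 3/10) <= Var(Xbar)/(3/10)^2 = (3/11)/(9/100) = 100/33
Bound exceeds 1, so trivial bound: 1

1


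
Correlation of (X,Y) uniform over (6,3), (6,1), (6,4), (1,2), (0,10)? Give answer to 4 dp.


Cov(X,Y) = -5.2000, Var(X) = 7.3600, Var(Y) = 10.0000
rho = Cov/(sqrt(VarX)*sqrt(VarY)) = -0.6061

-0.6061


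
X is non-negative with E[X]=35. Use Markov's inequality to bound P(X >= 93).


Markov: P(X >= a) <= E[X]/a
P(X >= 93) <= 35/93

35/93


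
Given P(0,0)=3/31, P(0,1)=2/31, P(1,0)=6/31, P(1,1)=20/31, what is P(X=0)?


P(X=0) = P(0,0)+P(0,1) = 3/31 + 2/31 = 5/31

5/31


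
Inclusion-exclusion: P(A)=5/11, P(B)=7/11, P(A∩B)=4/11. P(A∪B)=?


P(A∪B) = P(A) + P(B) - P(A∩B)
= 5/11 + 7/11 - 4/11 = 8/11

8/11


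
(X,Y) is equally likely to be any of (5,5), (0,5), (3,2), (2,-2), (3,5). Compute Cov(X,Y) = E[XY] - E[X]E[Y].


E[X]=13/5, E[Y]=3, E[XY]=42/5
Cov(X,Y) = E[XY] - E[X]E[Y] = 42/5 - 13/5*3 = 3/5

3/5


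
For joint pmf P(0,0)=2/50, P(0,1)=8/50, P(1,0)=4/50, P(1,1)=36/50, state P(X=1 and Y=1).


Read from table: P(X=1, Y=1) = 36/50 = 18/25

18/25


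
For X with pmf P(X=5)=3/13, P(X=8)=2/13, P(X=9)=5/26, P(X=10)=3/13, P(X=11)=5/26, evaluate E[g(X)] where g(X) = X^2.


E[X^2] = sum(g(x)*P(x))
= 25*3/13 + 64*2/13 + 81*5/26 + 100*3/13 + 121*5/26
= 1008/13

1008/13


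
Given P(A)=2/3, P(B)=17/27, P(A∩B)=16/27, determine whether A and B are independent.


P(A)*P(B) = 2/3*17/27 = 34/81
P(A∩B) = 16/27 != 34/81, so not independent

No, A and B are not independent


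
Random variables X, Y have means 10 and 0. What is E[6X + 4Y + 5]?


E[6X + 4Y + 5] = 6*E[X] + 4*E[Y] + 5
= (6)*(10) + (4)*(0) + (5)
= 60 + 0 + 5 = 65

65


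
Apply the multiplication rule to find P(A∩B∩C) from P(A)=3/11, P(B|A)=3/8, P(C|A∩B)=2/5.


P(A∩B∩C) = P(A) * P(B|A) * P(C|A∩B)
= 3/11 * 3/8 * 2/5
= 9/88 * 2/5 = 9/220

9/220


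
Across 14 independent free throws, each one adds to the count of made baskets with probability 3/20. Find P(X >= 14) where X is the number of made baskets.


P(X>=14) = P(X=14)
= 4782969/1638400000000000000
= 4782969/1638400000000000000

4782969/1638400000000000000


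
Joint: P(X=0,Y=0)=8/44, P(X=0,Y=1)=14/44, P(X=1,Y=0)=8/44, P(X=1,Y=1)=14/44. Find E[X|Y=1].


P(Y=1) = 28/44
E[X|Y=1] = (0*14 + 1*14)/28 = 14/28 = 1/2

1/2


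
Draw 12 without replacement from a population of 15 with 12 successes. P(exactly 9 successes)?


P(X=9) = C(12,9)*C(3,3) / C(15,12)
= 220*1 / 455
= 220/455 = 44/91

44/91


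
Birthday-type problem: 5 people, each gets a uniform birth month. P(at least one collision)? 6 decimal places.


P(all different) = prod((12-i)/12 for i=0..4) = 0.381944
P(at least one match) = 1 - 0.381944 = 0.618056

0.618056


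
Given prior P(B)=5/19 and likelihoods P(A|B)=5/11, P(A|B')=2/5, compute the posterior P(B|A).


P(A) = P(A|B)P(B) + P(A|B')P(B') = 5/11*5/19 + 2/5*14/19 = 433/1045
P(B|A) = P(A|B)P(B)/P(A) = (25/209)/(433/1045) = 125/433

125/433


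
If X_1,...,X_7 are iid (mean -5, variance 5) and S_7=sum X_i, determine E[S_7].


E[S_n] = n*E[X_1] = 7*-5 = -35

-35


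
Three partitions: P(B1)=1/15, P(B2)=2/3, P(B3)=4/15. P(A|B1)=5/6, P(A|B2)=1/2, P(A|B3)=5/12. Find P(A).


P(A) = P(A|B1)P(B1) + P(A|B2)P(B2) + P(A|B3)P(B3)
= 5/6*1/15 + 1/2*2/3 + 5/12*4/15
= 1/18 + 1/3 + 1/9 = 1/2

1/2


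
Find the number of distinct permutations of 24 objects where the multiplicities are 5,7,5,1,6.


24! = 620448401733239439360000
Denominator: 5!=120 * 7!=5040 * 5!=120 * 1!=1 * 6!=720
Coefficient = 620448401733239439360000 / 52254720000 = 11873537964288

11873537964288


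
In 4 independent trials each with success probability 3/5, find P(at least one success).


P(at least one) = 1 - P(none)
P(none) = (1 - 3/5)^4 = (2/5)^4 = 16/625
P(at least one) = 1 - 16/625 = 609/625

609/625


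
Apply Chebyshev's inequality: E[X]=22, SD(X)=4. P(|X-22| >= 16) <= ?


k = 16/4 = 4
Chebyshev: P(|X-mu| >= k*sigma) <= 1/k^2 = 1/4^2 = 1/16

1/16


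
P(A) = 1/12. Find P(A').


P(A') = 1 - P(A) = 1 - 1/12 = 11/12

11/12


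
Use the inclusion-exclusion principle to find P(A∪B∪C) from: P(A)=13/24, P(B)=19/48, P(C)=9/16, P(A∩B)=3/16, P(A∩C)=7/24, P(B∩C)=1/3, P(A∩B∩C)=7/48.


P(A∪B∪C) = P(A)+P(B)+P(C) - P(AB)-P(AC)-P(BC) + P(ABC)
= 13/24+19/48+9/16 - 3/16-7/24-1/3 + 7/48
= 5/6

5/6


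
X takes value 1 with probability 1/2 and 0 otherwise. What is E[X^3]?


For Bernoulli: X in {0,1}
E[X^3] = 0^3*(1-1/2) + 1^3*1/2 = 1/2

1/2


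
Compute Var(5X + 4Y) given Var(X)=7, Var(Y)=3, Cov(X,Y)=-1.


Var(5X + 4Y) = 5^2*Var(X) + 4^2*Var(Y) + 2*5*4*Cov(X,Y)
= 25*7 + 16*3 + 40*(-1)
= 175 + 48 - 40 = 183

183


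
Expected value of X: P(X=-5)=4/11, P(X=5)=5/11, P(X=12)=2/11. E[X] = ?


E[X] = sum(x * P(x))
= -5*4/11 + 5*5/11 + 12*2/11
= 29/11

29/11


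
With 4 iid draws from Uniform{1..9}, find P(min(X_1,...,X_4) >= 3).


P(min >= 3) = P(all X_i >= 3) = (P(X_1 >= 3))^4
= (7/9)^4 = 2401/6561

2401/6561


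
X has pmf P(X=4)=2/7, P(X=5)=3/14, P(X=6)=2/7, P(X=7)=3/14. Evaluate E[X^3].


E[X^3] = sum(x^3 * P(x))
= 64*2/7 + 125*3/14 + 216*2/7 + 343*3/14
= 1262/7

1262/7


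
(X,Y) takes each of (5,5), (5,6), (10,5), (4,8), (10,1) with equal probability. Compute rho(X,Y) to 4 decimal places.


Cov(X,Y) = -4.6000, Var(X) = 6.9600, Var(Y) = 5.2000
rho = Cov/(sqrt(VarX)*sqrt(VarY)) = -0.7646

-0.7646


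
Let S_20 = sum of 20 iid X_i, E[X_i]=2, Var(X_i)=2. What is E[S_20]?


E[S_n] = n*E[X_1] = 20*2 = 40

40


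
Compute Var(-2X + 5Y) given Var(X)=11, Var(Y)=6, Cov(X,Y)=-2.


Var(-2X + 5Y) = (-2)^2*Var(X) + 5^2*Var(Y) + 2*(-2)*5*Cov(X,Y)
= 4*11 + 25*6 - 20*(-2)
= 44 + 150 + 40 = 234

234


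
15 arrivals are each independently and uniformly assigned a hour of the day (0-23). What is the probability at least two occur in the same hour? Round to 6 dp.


P(all different) = prod((24-i)/24 for i=0..14) = 0.003387
P(at least one match) = 1 - 0.003387 = 0.996613

0.996613


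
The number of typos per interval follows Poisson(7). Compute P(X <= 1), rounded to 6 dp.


P(X<=1) = e^(-7)*7^0/0! + e^(-7)*7^1/1!
≈ 0.0009118820 + 0.0063831738
= 0.0072950558
≈ 0.007295

0.007295


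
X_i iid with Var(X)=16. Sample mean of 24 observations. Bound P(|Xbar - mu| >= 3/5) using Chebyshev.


Var(Xbar) = Var(X)/n = 16/24
Chebyshev: P(|Xbar-mu| >= 3/5) <= Var(Xbar)/(3/5)^2 = (2/3)/(9/25) = 50/27
Bound exceeds 1, so trivial bound: 1

1


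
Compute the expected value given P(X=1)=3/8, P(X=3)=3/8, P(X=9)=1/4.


E[X] = sum(x * P(x))
= 1*3/8 + 3*3/8 + 9*1/4
= 15/4

15/4


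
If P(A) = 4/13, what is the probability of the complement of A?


P(A') = 1 - P(A) = 1 - 4/13 = 9/13

9/13


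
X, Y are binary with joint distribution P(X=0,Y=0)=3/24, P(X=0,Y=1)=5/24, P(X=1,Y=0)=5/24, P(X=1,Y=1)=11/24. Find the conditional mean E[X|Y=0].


P(Y=0) = 8/24
E[X|Y=0] = (0*3 + 1*5)/8 = 5/8

5/8


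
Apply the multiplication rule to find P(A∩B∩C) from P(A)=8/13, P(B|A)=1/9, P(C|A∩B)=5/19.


P(A∩B∩C) = P(A) * P(B|A) * P(C|A∩B)
= 8/13 * 1/9 * 5/19
= 8/117 * 5/19 = 40/2223

40/2223


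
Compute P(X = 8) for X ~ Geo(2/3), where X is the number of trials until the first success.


P(X=8) = (1-p)^7 * p = (1/3)^7 * 2/3
= 1/2187 * 2/3 = 2/6561

2/6561


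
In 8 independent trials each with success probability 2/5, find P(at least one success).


P(at least one) = 1 - P(none)
P(none) = (1 - 2/5)^8 = (3/5)^8 = 6561/390625
P(at least one) = 1 - 6561/390625 = 384064/390625

384064/390625


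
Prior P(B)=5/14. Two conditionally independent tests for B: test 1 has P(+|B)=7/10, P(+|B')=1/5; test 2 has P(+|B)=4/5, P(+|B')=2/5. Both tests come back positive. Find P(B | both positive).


After test 1: P(+) = 7/10*5/14 + 1/5*9/14 = 53/140
P(B|+) = (1/4)/(53/140) = 35/53
After test 2 (use post1 as new prior): P(+) = 4/5*35/53 + 2/5*18/53 = 176/265
P(B|+,+) = (28/53)/(176/265) = 35/44

35/44


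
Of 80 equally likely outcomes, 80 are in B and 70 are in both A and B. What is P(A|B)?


P(A|B) = P(A∩B)/P(B) = (70/80)/(80/80) = 70/80 = 7/8

7/8


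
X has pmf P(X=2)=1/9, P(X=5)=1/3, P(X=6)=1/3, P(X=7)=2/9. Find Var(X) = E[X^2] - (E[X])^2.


E[X] = 49/9, E[X^2] = 95/3
Var(X) = E[X^2] - (E[X])^2 = 95/3 - (49/9)^2 = 164/81

164/81


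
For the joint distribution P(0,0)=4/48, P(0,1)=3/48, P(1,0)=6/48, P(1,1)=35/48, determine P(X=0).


P(X=0) = P(0,0)+P(0,1) = 4/48 + 3/48 = 7/48

7/48


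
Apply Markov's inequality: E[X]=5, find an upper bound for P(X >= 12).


Markov: P(X >= a) <= E[X]/a
P(X >= 12) <= 5/12

5/12


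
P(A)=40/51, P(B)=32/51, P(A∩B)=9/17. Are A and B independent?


P(A)*P(B) = 40/51*32/51 = 1280/2601
P(A∩B) = 9/17 != 1280/2601, so not independent

No, A and B are not independent


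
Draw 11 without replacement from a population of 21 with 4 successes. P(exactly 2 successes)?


P(X=2) = C(4,2)*C(17,9) / C(21,11)
= 6*24310 / 352716
= 145860/352716 = 55/133

55/133


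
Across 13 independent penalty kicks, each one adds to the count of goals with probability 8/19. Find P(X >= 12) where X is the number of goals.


P(X>=12) = P(X=12) + P(X=13)
= 9826885173248/42052983462257059 + 549755813888/42052983462257059
= 10376640987136/42052983462257059

10376640987136/42052983462257059


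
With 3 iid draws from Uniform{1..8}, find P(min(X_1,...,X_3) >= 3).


P(min >= 3) = P(all X_i >= 3) = (P(X_1 >= 3))^3
= (6/8)^3 = (3/4)^3 = 27/64

27/64


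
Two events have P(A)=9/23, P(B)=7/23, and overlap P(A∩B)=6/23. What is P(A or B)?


P(A∪B) = P(A) + P(B) - P(A∩B)
= 9/23 + 7/23 - 6/23 = 10/23

10/23


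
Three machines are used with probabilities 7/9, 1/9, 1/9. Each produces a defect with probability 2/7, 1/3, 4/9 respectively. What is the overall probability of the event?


P(A) = P(A|B1)P(B1) + P(A|B2)P(B2) + P(A|B3)P(B3)
= 2/7*7/9 + 1/3*1/9 + 4/9*1/9
= 2/9 + 1/27 + 4/81 = 25/81

25/81


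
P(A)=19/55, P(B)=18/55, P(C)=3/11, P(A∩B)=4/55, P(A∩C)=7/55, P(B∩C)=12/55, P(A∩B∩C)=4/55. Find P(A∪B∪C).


P(A∪B∪C) = P(A)+P(B)+P(C) - P(AB)-P(AC)-P(BC) + P(ABC)
= 19/55+18/55+3/11 - 4/55-7/55-12/55 + 4/55
= 3/5

3/5


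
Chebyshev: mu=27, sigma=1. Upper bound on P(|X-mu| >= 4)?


k = 4/1 = 4
Chebyshev: P(|X-mu| >= k*sigma) <= 1/k^2 = 1/4^2 = 1/16

1/16


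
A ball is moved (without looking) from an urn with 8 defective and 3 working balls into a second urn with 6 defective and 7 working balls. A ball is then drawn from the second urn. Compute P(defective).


P(transfer defective) = 8/11; P(transfer working) = 3/11
If defective transferred: Urn II has 7 defective of 14, so P(defective|defective moved) = 1/2
If working transferred: Urn II has 6 defective of 14, so P(defective|working moved) = 3/7
By total probability: P(defective) = 8/11*1/2 + 3/11*3/7 = 37/77

37/77


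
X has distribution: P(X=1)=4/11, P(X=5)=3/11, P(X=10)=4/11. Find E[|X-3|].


E[|X-3|] = sum(g(x)*P(x))
= 2*4/11 + 2*3/11 + 7*4/11
= 42/11

42/11


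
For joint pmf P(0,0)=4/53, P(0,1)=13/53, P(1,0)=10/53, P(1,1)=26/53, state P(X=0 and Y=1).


Read from table: P(X=0, Y=1) = 13/53

13/53


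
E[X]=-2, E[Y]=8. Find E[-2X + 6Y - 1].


E[-2X + 6Y - 1] = -2*E[X] + 6*E[Y] - 1
= (-2)*(-2) + (6)*(8) + (-1)
= 4 + 48 - 1 = 51

51


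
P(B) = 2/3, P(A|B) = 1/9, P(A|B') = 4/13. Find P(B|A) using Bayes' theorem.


P(A) = P(A|B)P(B) + P(A|B')P(B') = 1/9*2/3 + 4/13*1/3 = 62/351
P(B|A) = P(A|B)P(B)/P(A) = (2/27)/(62/351) = 13/31

13/31


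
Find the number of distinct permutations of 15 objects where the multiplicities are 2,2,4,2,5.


15! = 1307674368000
Denominator: 2!=2 * 2!=2 * 4!=24 * 2!=2 * 5!=120
Coefficient = 1307674368000 / 23040 = 56756700

56756700


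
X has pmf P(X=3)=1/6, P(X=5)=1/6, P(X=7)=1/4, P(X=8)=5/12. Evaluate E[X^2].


E[X^2] = sum(x^2 * P(x))
= 9*1/6 + 25*1/6 + 49*1/4 + 64*5/12
= 535/12

535/12


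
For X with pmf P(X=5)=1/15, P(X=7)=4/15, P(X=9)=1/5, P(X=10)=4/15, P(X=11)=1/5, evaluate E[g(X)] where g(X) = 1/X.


E[1/X] = sum(g(x)*P(x))
= 1/5*1/15 + 1/7*4/15 + 1/9*1/5 + 1/10*4/15 + 1/11*1/5
= 2053/17325

2053/17325


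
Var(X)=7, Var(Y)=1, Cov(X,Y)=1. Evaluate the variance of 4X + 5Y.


Var(4X + 5Y) = 4^2*Var(X) + 5^2*Var(Y) + 2*4*5*Cov(X,Y)
= 16*7 + 25*1 + 40*1
= 112 + 25 + 40 = 177

177


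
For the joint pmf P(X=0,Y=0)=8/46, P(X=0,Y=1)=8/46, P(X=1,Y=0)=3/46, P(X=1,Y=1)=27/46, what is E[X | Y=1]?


P(Y=1) = 35/46
E[X|Y=1] = (0*8 + 1*27)/35 = 27/35

27/35


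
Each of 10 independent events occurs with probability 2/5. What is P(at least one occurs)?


P(at least one) = 1 - P(none)
P(none) = (1 - 2/5)^10 = (3/5)^10 = 59049/9765625
P(at least one) = 1 - 59049/9765625 = 9706576/9765625

9706576/9765625


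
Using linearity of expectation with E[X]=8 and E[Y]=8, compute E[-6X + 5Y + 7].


E[-6X + 5Y + 7] = -6*E[X] + 5*E[Y] + 7
= (-6)*(8) + (5)*(8) + (7)
= -48 + 40 + 7 = -1

-1


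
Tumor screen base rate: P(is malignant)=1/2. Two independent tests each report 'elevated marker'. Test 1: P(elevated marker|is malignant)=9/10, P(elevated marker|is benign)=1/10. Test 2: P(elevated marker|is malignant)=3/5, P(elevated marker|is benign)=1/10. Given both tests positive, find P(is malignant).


After test 1: P(+) = 9/10*1/2 + 1/10*1/2 = 1/2
P(B|+) = (9/20)/(1/2) = 9/10
After test 2 (use post1 as new prior): P(+) = 3/5*9/10 + 1/10*1/10 = 11/20
P(B|+,+) = (27/50)/(11/20) = 54/55

54/55


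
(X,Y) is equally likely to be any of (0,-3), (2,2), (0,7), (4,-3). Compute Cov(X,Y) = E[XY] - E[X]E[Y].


E[X]=3/2, E[Y]=3/4, E[XY]=-2
Cov(X,Y) = E[XY] - E[X]E[Y] = -2 - 3/2*3/4 = -25/8

-25/8


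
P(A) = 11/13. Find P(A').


P(A') = 1 - P(A) = 1 - 11/13 = 2/13

2/13


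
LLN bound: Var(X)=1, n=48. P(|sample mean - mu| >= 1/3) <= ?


Var(Xbar) = Var(X)/n = 1/48
Chebyshev: P(|Xbar-mu| >= 1/3) <= Var(Xbar)/(1/3)^2 = (1/48)/(1/9) = 3/16

3/16


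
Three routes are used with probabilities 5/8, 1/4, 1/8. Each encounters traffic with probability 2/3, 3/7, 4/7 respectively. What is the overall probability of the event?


P(A) = P(A|B1)P(B1) + P(A|B2)P(B2) + P(A|B3)P(B3)
= 2/3*5/8 + 3/7*1/4 + 4/7*1/8
= 5/12 + 3/28 + 1/14 = 25/42

25/42


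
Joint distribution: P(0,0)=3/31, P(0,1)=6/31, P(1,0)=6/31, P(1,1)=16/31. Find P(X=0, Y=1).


Read from table: P(X=0, Y=1) = 6/31

6/31


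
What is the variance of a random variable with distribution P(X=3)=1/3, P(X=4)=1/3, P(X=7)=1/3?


E[X] = 14/3, E[X^2] = 74/3
Var(X) = E[X^2] - (E[X])^2 = 74/3 - (14/3)^2 = 26/9

26/9


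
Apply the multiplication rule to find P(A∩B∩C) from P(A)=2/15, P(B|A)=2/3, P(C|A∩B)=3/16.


P(A∩B∩C) = P(A) * P(B|A) * P(C|A∩B)
= 2/15 * 2/3 * 3/16
= 4/45 * 3/16 = 1/60

1/60


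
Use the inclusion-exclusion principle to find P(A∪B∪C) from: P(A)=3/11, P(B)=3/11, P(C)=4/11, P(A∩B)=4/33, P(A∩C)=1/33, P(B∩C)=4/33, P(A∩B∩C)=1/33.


P(A∪B∪C) = P(A)+P(B)+P(C) - P(AB)-P(AC)-P(BC) + P(ABC)
= 3/11+3/11+4/11 - 4/33-1/33-4/33 + 1/33
= 2/3

2/3


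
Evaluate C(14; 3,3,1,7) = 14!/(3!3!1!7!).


14! = 87178291200
Denominator: 3!=6 * 3!=6 * 1!=1 * 7!=5040
Coefficient = 87178291200 / 181440 = 480480

480480


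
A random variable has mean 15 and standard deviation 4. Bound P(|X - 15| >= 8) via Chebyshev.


k = 8/4 = 2
Chebyshev: P(|X-mu| >= k*sigma) <= 1/k^2 = 1/2^2 = 1/4

1/4


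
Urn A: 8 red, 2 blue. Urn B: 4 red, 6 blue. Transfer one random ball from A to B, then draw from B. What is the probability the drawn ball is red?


P(transfer red) = 8/10 = 4/5; P(transfer blue) = 1/5
If red transferred: Urn II has 5 red of 11, so P(red|red moved) = 5/11
If blue transferred: Urn II has 4 red of 11, so P(red|blue moved) = 4/11
By total probability: P(red) = 4/5*5/11 + 1/5*4/11 = 24/55

24/55


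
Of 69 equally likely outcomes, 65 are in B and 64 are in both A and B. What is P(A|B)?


P(A|B) = P(A∩B)/P(B) = (64/69)/(65/69) = 64/65

64/65


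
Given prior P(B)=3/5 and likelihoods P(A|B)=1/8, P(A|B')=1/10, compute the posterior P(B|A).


P(A) = P(A|B)P(B) + P(A|B')P(B') = 1/8*3/5 + 1/10*2/5 = 23/200
P(B|A) = P(A|B)P(B)/P(A) = (3/40)/(23/200) = 15/23

15/23


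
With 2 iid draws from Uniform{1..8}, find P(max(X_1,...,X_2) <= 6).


P(max <= 6) = P(all X_i <= 6) = (P(X_1 <= 6))^2
= (6/8)^2 = (3/4)^2 = 9/16

9/16


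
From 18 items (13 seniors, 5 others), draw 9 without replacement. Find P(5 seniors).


P(X=5) = C(13,5)*C(5,4) / C(18,9)
= 1287*5 / 48620
= 6435/48620 = 9/68

9/68


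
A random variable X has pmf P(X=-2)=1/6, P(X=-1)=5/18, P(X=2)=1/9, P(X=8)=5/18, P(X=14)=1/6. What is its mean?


E[X] = sum(x * P(x))
= -2*1/6 - 1*5/18 + 2*1/9 + 8*5/18 + 14*1/6
= 25/6

25/6


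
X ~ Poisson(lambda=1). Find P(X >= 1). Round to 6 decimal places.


P(X>=1) = 1 - P(X<=0) = 1 - (e^(-1)*1^0/0!)
≈ 1 - 0.3678794412 = 0.6321205588
≈ 0.632121

0.632121


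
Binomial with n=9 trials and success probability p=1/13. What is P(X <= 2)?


P(X<=2) = P(X=0) + P(X=1) + P(X=2)
= 5159780352/10604499373 + 3869835264/10604499373 + 1289945088/10604499373
= 10319560704/10604499373

10319560704/10604499373


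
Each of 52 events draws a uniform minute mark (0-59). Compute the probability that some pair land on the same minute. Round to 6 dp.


P(all different) = prod((60-i)/60 for i=0..51) = 0.000000
P(at least one match) = 1 - 0.000000 = 1.000000

1.000000


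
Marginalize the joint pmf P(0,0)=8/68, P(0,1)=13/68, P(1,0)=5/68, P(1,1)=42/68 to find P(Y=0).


P(Y=0) = P(0,0)+P(1,0) = 8/68 + 5/68 = 13/68

13/68


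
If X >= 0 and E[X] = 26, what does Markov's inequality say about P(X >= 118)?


Markov: P(X >= a) <= E[X]/a
P(X >= 118) <= 26/118 = 13/59

13/59


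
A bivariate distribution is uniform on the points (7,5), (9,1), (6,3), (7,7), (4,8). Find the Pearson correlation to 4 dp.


Cov(X,Y) = -3.0800, Var(X) = 2.6400, Var(Y) = 6.5600
rho = Cov/(sqrt(VarX)*sqrt(VarY)) = -0.7401

-0.7401


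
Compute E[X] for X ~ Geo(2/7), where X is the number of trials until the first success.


For geometric (trials until first success), E[X] = 1/p = 1/(2/7) = 7/2

7/2


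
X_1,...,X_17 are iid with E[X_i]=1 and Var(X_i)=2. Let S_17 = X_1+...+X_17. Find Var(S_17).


By independence, Var(S_n) = n*Var(X_1) = 17*2 = 34

34


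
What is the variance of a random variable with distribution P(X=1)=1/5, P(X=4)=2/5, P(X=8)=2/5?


E[X] = 5, E[X^2] = 161/5
Var(X) = E[X^2] - (E[X])^2 = 161/5 - (5)^2 = 36/5

36/5


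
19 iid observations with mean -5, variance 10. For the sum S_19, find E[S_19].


E[S_n] = n*E[X_1] = 19*-5 = -95

-95


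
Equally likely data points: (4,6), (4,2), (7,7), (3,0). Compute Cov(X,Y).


E[X]=9/2, E[Y]=15/4, E[XY]=81/4
Cov(X,Y) = E[XY] - E[X]E[Y] = 81/4 - 9/2*15/4 = 27/8

27/8


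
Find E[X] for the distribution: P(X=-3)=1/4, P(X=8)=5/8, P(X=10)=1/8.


E[X] = sum(x * P(x))
= -3*1/4 + 8*5/8 + 10*1/8
= 11/2

11/2


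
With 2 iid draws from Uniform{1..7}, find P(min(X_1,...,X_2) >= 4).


P(min >= 4) = P(all X_i >= 4) = (P(X_1 >= 4))^2
= (4/7)^2 = 16/49

16/49


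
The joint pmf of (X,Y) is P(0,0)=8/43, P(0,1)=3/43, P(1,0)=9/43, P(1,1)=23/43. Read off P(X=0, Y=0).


Read from table: P(X=0, Y=0) = 8/43

8/43


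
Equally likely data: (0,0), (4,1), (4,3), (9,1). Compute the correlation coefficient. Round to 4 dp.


Cov(X,Y) = 0.9375, Var(X) = 10.1875, Var(Y) = 1.1875
rho = Cov/(sqrt(VarX)*sqrt(VarY)) = 0.2695

0.2695


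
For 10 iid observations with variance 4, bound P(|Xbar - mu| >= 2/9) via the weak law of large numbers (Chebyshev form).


Var(Xbar) = Var(X)/n = 4/10
Chebyshev: P(|Xbar-mu| >= 2/9) <= Var(Xbar)/(2/9)^2 = (2/5)/(4/81) = 81/10
Bound exceeds 1, so trivial bound: 1

1


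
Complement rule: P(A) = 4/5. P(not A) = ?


P(A') = 1 - P(A) = 1 - 4/5 = 1/5

1/5


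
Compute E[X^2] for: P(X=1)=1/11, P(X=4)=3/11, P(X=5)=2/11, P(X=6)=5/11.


E[X^2] = sum(x^2 * P(x))
= 1*1/11 + 16*3/11 + 25*2/11 + 36*5/11
= 279/11

279/11


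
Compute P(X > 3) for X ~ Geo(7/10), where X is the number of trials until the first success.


P(X > 3) = P(first 3 trials all fail) = (1-p)^3 = (3/10)^3 = 27/1000

27/1000


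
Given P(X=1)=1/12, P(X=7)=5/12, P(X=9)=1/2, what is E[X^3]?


E[X^3] = sum(g(x)*P(x))
= 1*1/12 + 343*5/12 + 729*1/2
= 1015/2

1015/2


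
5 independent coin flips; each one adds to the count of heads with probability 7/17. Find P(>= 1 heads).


P(at least one) = 1 - P(none)
P(none) = (1 - 7/17)^5 = (10/17)^5 = 100000/1419857
P(at least one) = 1 - 100000/1419857 = 1319857/1419857

1319857/1419857


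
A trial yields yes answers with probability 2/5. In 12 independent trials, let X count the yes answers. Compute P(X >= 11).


P(X>=11) = P(X=11) + P(X=12)
= 73728/244140625 + 4096/244140625
= 77824/244140625

77824/244140625


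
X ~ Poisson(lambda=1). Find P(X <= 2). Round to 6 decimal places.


P(X<=2) = e^(-1)*1^0/0! + e^(-1)*1^1/1! + e^(-1)*1^2/2!
≈ 0.3678794412 + 0.3678794412 + 0.1839397206
= 0.9196986030
≈ 0.919699

0.919699


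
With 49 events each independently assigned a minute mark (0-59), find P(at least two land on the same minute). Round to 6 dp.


P(all different) = prod((60-i)/60 for i=0..48) = 0.000000
P(at least one match) = 1 - 0.000000 = 1.000000

1.000000


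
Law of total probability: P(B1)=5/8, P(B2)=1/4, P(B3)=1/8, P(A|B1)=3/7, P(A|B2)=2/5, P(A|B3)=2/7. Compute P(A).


P(A) = P(A|B1)P(B1) + P(A|B2)P(B2) + P(A|B3)P(B3)
= 3/7*5/8 + 2/5*1/4 + 2/7*1/8
= 15/56 + 1/10 + 1/28 = 113/280

113/280


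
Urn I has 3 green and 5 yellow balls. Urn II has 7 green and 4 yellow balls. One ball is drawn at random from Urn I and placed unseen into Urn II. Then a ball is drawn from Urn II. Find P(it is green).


P(transfer green) = 3/8; P(transfer yellow) = 5/8
If green transferred: Urn II has 8 green of 12, so P(green|green moved) = 2/3
If yellow transferred: Urn II has 7 green of 12, so P(green|yellow moved) = 7/12
By total probability: P(green) = 3/8*2/3 + 5/8*7/12 = 59/96

59/96


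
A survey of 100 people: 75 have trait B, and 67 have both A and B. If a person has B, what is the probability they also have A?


P(A|B) = P(A∩B)/P(B) = (67/100)/(75/100) = 67/75

67/75


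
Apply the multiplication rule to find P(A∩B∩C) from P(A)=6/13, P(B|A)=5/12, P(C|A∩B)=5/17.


P(A∩B∩C) = P(A) * P(B|A) * P(C|A∩B)
= 6/13 * 5/12 * 5/17
= 5/26 * 5/17 = 25/442

25/442


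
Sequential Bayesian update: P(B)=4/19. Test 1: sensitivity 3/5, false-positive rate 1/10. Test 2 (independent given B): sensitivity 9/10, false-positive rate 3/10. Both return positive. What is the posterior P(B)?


After test 1: P(+) = 3/5*4/19 + 1/10*15/19 = 39/190
P(B|+) = (12/95)/(39/190) = 8/13
After test 2 (use post1 as new prior): P(+) = 9/10*8/13 + 3/10*5/13 = 87/130
P(B|+,+) = (36/65)/(87/130) = 24/29

24/29


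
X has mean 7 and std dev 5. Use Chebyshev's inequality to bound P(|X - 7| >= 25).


k = 25/5 = 5
Chebyshev: P(|X-mu| >= k*sigma) <= 1/k^2 = 1/5^2 = 1/25

1/25


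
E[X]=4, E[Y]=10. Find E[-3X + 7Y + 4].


E[-3X + 7Y + 4] = -3*E[X] + 7*E[Y] + 4
= (-3)*(4) + (7)*(10) + (4)
= -12 + 70 + 4 = 62

62


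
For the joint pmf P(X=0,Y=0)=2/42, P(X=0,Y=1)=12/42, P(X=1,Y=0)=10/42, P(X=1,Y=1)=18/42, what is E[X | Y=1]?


P(Y=1) = 30/42
E[X|Y=1] = (0*12 + 1*18)/30 = 18/30 = 3/5

3/5


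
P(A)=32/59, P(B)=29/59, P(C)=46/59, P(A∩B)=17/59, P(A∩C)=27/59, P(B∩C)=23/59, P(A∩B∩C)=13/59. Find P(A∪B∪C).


P(A∪B∪C) = P(A)+P(B)+P(C) - P(AB)-P(AC)-P(BC) + P(ABC)
= 32/59+29/59+46/59 - 17/59-27/59-23/59 + 13/59
= 53/59

53/59


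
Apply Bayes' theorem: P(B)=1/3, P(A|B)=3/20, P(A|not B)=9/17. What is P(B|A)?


P(A) = P(A|B)P(B) + P(A|B')P(B') = 3/20*1/3 + 9/17*2/3 = 137/340
P(B|A) = P(A|B)P(B)/P(A) = (1/20)/(137/340) = 17/137

17/137


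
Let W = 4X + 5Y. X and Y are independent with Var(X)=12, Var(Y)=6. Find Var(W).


Independence => Cov(X,Y)=0
Var(4X + 5Y) = 4^2*Var(X) + 5^2*Var(Y)
= 16*12 + 25*6 = 342

342


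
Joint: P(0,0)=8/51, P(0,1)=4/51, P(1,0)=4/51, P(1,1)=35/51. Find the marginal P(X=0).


P(X=0) = P(0,0)+P(0,1) = 8/51 + 4/51 = 12/51 = 4/17

4/17


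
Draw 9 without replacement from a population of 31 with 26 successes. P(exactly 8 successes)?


P(X=8) = C(26,8)*C(5,1) / C(31,9)
= 1562275*5 / 20160075
= 7811375/20160075 = 1045/2697

1045/2697


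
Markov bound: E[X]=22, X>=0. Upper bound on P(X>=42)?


Markov: P(X >= a) <= E[X]/a
P(X >= 42) <= 22/42 = 11/21

11/21


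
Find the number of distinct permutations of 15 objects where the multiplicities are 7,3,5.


15! = 1307674368000
Denominator: 7!=5040 * 3!=6 * 5!=120
Coefficient = 1307674368000 / 3628800 = 360360

360360


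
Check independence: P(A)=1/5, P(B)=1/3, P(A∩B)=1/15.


P(A)*P(B) = 1/5*1/3 = 1/15
P(A∩B) = 1/15, which equals P(A)P(B), so independent

Yes, A and B are independent


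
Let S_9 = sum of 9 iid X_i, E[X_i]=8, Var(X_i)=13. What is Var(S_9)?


By independence, Var(S_n) = n*Var(X_1) = 9*13 = 117

117


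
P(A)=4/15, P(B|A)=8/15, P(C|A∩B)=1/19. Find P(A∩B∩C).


P(A∩B∩C) = P(A) * P(B|A) * P(C|A∩B)
= 4/15 * 8/15 * 1/19
= 32/225 * 1/19 = 32/4275

32/4275


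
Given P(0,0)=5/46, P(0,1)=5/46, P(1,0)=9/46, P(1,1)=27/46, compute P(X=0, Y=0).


Read from table: P(X=0, Y=0) = 5/46

5/46


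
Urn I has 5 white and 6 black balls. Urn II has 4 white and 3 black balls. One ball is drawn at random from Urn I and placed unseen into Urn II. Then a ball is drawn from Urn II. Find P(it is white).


P(transfer white) = 5/11; P(transfer black) = 6/11
If white transferred: Urn II has 5 white of 8, so P(white|white moved) = 5/8
If black transferred: Urn II has 4 white of 8, so P(white|black moved) = 1/2
By total probability: P(white) = 5/11*5/8 + 6/11*1/2 = 49/88

49/88


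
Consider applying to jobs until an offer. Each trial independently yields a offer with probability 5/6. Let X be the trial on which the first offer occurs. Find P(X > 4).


P(X > 4) = P(first 4 trials all fail) = (1-p)^4 = (1/6)^4 = 1/1296

1/1296


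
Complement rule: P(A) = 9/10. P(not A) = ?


P(A') = 1 - P(A) = 1 - 9/10 = 1/10

1/10


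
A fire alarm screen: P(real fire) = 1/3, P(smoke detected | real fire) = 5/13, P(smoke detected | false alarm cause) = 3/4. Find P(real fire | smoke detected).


P(A) = P(A|B)P(B) + P(A|B')P(B') = 5/13*1/3 + 3/4*2/3 = 49/78
P(B|A) = P(A|B)P(B)/P(A) = (5/39)/(49/78) = 10/49

10/49


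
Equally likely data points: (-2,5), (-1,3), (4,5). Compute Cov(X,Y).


E[X]=1/3, E[Y]=13/3, E[XY]=7/3
Cov(X,Y) = E[XY] - E[X]E[Y] = 7/3 - 1/3*13/3 = 8/9

8/9


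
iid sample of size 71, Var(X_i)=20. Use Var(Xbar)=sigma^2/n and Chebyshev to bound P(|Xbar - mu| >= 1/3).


Var(Xbar) = Var(X)/n = 20/71
Chebyshev: P(|Xbar-mu| >= 1/3) <= Var(Xbar)/(1/3)^2 = (20/71)/(1/9) = 180/71
Bound exceeds 1, so trivial bound: 1

1


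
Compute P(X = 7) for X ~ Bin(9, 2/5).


P(X=7) = C(9,7) * p^7 * (1-p)^2
= 36 * 128/78125 * 9/25
= 41472/1953125

41472/1953125


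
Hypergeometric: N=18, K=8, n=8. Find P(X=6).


P(X=6) = C(8,6)*C(10,2) / C(18,8)
= 28*45 / 43758
= 1260/43758 = 70/2431

70/2431


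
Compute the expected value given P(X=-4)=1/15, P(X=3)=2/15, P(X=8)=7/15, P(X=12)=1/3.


E[X] = sum(x * P(x))
= -4*1/15 + 3*2/15 + 8*7/15 + 12*1/3
= 118/15

118/15


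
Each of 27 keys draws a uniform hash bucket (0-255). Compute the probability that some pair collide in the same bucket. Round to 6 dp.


P(all different) = prod((256-i)/256 for i=0..26) = 0.241469
P(at least one match) = 1 - 0.241469 = 0.758531

0.758531


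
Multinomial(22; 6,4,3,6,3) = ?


22! = 1124000727777607680000
Denominator: 6!=720 * 4!=24 * 3!=6 * 6!=720 * 3!=6
Coefficient = 1124000727777607680000 / 447897600 = 2509503796800

2509503796800


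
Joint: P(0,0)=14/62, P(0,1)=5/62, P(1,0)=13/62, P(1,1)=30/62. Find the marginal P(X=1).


P(X=1) = P(1,0)+P(1,1) = 13/62 + 30/62 = 43/62

43/62


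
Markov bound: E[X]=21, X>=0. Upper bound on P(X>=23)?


Markov: P(X >= a) <= E[X]/a
P(X >= 23) <= 21/23

21/23


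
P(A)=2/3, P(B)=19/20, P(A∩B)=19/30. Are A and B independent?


P(A)*P(B) = 2/3*19/20 = 19/30
P(A∩B) = 19/30, which equals P(A)P(B), so independent

Yes, A and B are independent


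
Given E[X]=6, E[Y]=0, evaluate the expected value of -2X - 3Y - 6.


E[-2X - 3Y - 6] = -2*E[X] - 3*E[Y] - 6
= (-2)*(6) + (-3)*(0) + (-6)
= -12 + 0 - 6 = -18

-18


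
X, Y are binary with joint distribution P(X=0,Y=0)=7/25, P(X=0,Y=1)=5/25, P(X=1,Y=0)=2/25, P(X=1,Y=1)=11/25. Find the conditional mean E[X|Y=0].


P(Y=0) = 9/25
E[X|Y=0] = (0*7 + 1*2)/9 = 2/9

2/9


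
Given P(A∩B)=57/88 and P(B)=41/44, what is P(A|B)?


P(A|B) = P(A∩B)/P(B) = (57/88)/(82/88) = 57/82

57/82


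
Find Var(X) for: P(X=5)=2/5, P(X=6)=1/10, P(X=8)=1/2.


E[X] = 33/5, E[X^2] = 228/5
Var(X) = E[X^2] - (E[X])^2 = 228/5 - (33/5)^2 = 51/25

51/25


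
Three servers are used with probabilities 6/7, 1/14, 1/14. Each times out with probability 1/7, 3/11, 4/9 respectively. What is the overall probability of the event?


P(A) = P(A|B1)P(B1) + P(A|B2)P(B2) + P(A|B3)P(B3)
= 1/7*6/7 + 3/11*1/14 + 4/9*1/14
= 6/49 + 3/154 + 2/63 = 1685/9702

1685/9702


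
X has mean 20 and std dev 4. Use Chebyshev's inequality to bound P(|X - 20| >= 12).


k = 12/4 = 3
Chebyshev: P(|X-mu| >= k*sigma) <= 1/k^2 = 1/3^2 = 1/9

1/9


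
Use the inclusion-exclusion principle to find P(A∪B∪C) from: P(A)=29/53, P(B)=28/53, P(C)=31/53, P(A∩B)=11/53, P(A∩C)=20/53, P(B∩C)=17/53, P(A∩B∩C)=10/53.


P(A∪B∪C) = P(A)+P(B)+P(C) - P(AB)-P(AC)-P(BC) + P(ABC)
= 29/53+28/53+31/53 - 11/53-20/53-17/53 + 10/53
= 50/53

50/53


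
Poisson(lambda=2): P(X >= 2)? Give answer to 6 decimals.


P(X>=2) = 1 - P(X<=1) = 1 - (e^(-2)*2^0/0! + e^(-2)*2^1/1!)
≈ 1 - (0.1353352832 + 0.2706705665)
= 1 - 0.4060058497 = 0.5939941503
≈ 0.593994

0.593994


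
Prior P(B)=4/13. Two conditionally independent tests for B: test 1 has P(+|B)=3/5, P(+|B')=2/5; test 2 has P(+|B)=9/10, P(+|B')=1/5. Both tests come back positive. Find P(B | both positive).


After test 1: P(+) = 3/5*4/13 + 2/5*9/13 = 6/13
P(B|+) = (12/65)/(6/13) = 2/5
After test 2 (use post1 as new prior): P(+) = 9/10*2/5 + 1/5*3/5 = 12/25
P(B|+,+) = (9/25)/(12/25) = 3/4

3/4


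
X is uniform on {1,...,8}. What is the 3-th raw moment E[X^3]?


E[X^3] = (1/8) * sum(x^3 for x=1..8)
= 1296/8 = 162

162


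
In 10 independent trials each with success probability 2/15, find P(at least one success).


P(at least one) = 1 - P(none)
P(none) = (1 - 2/15)^10 = (13/15)^10 = 137858491849/576650390625
P(at least one) = 1 - 137858491849/576650390625 = 438791898776/576650390625

438791898776/576650390625


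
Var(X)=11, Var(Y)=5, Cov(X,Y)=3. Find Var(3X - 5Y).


Var(3X - 5Y) = 3^2*Var(X) + (-5)^2*Var(Y) + 2*3*(-5)*Cov(X,Y)
= 9*11 + 25*5 - 30*3
= 99 + 125 - 90 = 134

134


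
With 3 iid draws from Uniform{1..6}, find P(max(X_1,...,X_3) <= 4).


P(max <= 4) = P(all X_i <= 4) = (P(X_1 <= 4))^3
= (4/6)^3 = (2/3)^3 = 8/27

8/27


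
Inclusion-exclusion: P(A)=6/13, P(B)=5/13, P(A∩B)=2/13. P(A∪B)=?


P(A∪B) = P(A) + P(B) - P(A∩B)
= 6/13 + 5/13 - 2/13 = 9/13

9/13


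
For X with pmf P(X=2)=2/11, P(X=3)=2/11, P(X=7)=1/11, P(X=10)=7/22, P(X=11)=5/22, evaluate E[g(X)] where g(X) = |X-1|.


E[|X-1|] = sum(g(x)*P(x))
= 1*2/11 + 2*2/11 + 6*1/11 + 9*7/22 + 10*5/22
= 137/22

137/22


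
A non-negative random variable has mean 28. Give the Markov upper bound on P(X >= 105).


Markov: P(X >= a) <= E[X]/a
P(X >= 105) <= 28/105 = 4/15

4/15


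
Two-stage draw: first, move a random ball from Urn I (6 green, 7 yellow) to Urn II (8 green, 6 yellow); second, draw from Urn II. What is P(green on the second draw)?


P(transfer green) = 6/13; P(transfer yellow) = 7/13
If green transferred: Urn II has 9 green of 15, so P(green|green moved) = 3/5
If yellow transferred: Urn II has 8 green of 15, so P(green|yellow moved) = 8/15
By total probability: P(green) = 6/13*3/5 + 7/13*8/15 = 22/39

22/39


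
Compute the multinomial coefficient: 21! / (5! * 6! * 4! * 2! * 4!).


21! = 51090942171709440000
Denominator: 5!=120 * 6!=720 * 4!=24 * 2!=2 * 4!=24
Coefficient = 51090942171709440000 / 99532800 = 513307594800

513307594800


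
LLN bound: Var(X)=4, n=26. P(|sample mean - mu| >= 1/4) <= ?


Var(Xbar) = Var(X)/n = 4/26
Chebyshev: P(|Xbar-mu| >= 1/4) <= Var(Xbar)/(1/4)^2 = (2/13)/(1/16) = 32/13
Bound exceeds 1, so trivial bound: 1

1


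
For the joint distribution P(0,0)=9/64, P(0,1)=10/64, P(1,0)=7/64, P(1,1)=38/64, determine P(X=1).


P(X=1) = P(1,0)+P(1,1) = 7/64 + 38/64 = 45/64

45/64


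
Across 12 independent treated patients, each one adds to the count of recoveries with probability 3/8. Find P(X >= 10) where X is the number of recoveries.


P(X>=10) = P(X=10) + P(X=11) + P(X=12)
= 48715425/34359738368 + 2657205/17179869184 + 531441/68719476736
= 108591111/68719476736

108591111/68719476736


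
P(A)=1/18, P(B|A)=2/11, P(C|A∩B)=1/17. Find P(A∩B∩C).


P(A∩B∩C) = P(A) * P(B|A) * P(C|A∩B)
= 1/18 * 2/11 * 1/17
= 1/99 * 1/17 = 1/1683

1/1683


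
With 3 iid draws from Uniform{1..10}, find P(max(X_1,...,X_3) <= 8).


P(max <= 8) = P(all X_i <= 8) = (P(X_1 <= 8))^3
= (8/10)^3 = (4/5)^3 = 64/125

64/125


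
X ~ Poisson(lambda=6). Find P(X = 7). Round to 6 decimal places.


P(X=7) = e^(-6) * 6^7 / 7!
≈ 0.002478752177 * 279936 / 5040
≈ 0.137677

0.137677


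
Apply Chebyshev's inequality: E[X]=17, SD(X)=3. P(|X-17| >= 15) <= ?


k = 15/3 = 5
Chebyshev: P(|X-mu| >= k*sigma) <= 1/k^2 = 1/5^2 = 1/25

1/25


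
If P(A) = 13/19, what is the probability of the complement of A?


P(A') = 1 - P(A) = 1 - 13/19 = 6/19

6/19


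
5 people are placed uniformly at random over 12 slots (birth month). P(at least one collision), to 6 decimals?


P(all different) = prod((12-i)/12 for i=0..4) = 0.381944
P(at least one match) = 1 - 0.381944 = 0.618056

0.618056


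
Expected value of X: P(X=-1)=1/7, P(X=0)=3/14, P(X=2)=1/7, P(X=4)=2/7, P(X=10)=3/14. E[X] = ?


E[X] = sum(x * P(x))
= -1*1/7 + 0*3/14 + 2*1/7 + 4*2/7 + 10*3/14
= 24/7

24/7


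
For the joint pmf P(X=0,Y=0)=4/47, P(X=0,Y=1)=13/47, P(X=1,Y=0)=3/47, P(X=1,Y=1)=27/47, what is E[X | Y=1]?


P(Y=1) = 40/47
E[X|Y=1] = (0*13 + 1*27)/40 = 27/40

27/40


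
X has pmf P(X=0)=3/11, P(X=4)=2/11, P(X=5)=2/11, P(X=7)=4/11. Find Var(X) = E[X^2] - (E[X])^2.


E[X] = 46/11, E[X^2] = 278/11
Var(X) = E[X^2] - (E[X])^2 = 278/11 - (46/11)^2 = 942/121

942/121


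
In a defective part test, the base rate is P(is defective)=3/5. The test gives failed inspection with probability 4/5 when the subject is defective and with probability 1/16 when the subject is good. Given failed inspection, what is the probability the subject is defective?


P(A) = P(A|B)P(B) + P(A|B')P(B') = 4/5*3/5 + 1/16*2/5 = 101/200
P(B|A) = P(A|B)P(B)/P(A) = (12/25)/(101/200) = 96/101

96/101


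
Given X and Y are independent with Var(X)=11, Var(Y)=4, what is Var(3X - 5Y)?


Independence => Cov(X,Y)=0
Var(3X - 5Y) = 3^2*Var(X) + (-5)^2*Var(Y)
= 9*11 + 25*4 = 199

199


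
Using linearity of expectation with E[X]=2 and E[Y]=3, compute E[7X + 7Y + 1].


E[7X + 7Y + 1] = 7*E[X] + 7*E[Y] + 1
= (7)*(2) + (7)*(3) + (1)
= 14 + 21 + 1 = 36

36


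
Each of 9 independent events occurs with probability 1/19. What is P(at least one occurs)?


P(at least one) = 1 - P(none)
P(none) = (1 - 1/19)^9 = (18/19)^9 = 198359290368/322687697779
P(at least one) = 1 - 198359290368/322687697779 = 124328407411/322687697779

124328407411/322687697779


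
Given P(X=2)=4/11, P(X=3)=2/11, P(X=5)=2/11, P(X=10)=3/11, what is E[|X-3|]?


E[|X-3|] = sum(g(x)*P(x))
= 1*4/11 + 0*2/11 + 2*2/11 + 7*3/11
= 29/11

29/11


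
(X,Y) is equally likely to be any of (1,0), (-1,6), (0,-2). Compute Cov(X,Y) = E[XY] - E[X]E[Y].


E[X]=0, E[Y]=4/3, E[XY]=-2
Cov(X,Y) = E[XY] - E[X]E[Y] = -2 - 0*4/3 = -2

-2
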